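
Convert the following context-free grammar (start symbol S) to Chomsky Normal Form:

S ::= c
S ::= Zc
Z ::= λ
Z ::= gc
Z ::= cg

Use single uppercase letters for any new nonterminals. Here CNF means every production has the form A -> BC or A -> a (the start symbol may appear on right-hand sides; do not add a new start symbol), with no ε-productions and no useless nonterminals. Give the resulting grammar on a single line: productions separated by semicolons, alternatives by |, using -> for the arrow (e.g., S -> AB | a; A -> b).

Nullable: {Z}; after ε-elimination: S -> c | Zc; Z -> cg | gc.
No unit productions to eliminate.
TERM: introduce A -> c, B -> g and substitute in every rule of length ≥2.

S -> c | ZA; A -> c; B -> g; Z -> AB | BA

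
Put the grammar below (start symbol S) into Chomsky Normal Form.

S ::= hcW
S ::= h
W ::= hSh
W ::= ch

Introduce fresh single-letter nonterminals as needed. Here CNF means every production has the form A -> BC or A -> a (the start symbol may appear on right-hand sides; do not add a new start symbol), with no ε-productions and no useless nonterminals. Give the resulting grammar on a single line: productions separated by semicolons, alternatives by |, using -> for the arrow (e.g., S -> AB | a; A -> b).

No ε-productions.
No unit productions to eliminate.
TERM: introduce B -> c, A -> h and substitute in every rule of length ≥2.
BIN: S -> ABW becomes S -> AC, C -> BW; W -> ASA becomes W -> AD, D -> SA.

S -> h | AC; A -> h; B -> c; C -> BW; D -> SA; W -> AD | BA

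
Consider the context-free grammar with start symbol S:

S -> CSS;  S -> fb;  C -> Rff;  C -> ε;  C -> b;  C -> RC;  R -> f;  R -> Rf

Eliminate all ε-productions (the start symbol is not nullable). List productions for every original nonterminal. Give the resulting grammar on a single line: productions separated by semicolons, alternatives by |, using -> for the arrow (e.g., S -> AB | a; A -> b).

Nullable set: {C}.
S -> CSS: C nullable, giving CSS | SS.
Drop C -> ε.
C -> RC: C nullable, giving R | RC.
Unchanged (no nullable symbols): S -> fb; C -> Rff; C -> b; R -> Rf; R -> f.

S -> SS | fb | CSS; C -> R | b | RC | Rff; R -> f | Rf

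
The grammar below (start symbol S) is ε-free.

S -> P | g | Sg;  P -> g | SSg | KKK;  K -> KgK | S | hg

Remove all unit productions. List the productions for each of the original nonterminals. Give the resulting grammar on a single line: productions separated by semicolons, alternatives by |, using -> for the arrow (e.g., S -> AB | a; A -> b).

S -> g | Sg | KKK | SSg; K -> g | Sg | hg | KKK | KgK | SSg; P -> g | KKK | SSg

Unit productions: K->S, S->P.
Unit pairs (A ⇒* B via units): (K,P), (K,S), (S,P).
S: inherits non-unit rules of {P, S} → KKK | SSg | Sg | g.
K: inherits non-unit rules of {K, P, S} → KKK | KgK | SSg | Sg | g | hg.
P: inherits non-unit rules of {P} → KKK | SSg | g.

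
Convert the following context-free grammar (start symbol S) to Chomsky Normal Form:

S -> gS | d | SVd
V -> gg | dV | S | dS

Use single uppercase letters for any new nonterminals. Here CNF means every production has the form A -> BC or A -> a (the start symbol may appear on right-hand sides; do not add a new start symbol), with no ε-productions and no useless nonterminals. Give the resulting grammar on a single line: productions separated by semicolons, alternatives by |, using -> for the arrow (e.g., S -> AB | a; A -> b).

S -> d | BS | SC; A -> d; B -> g; C -> VA; D -> VA; V -> d | AS | AV | BB | BS | SD

No ε-productions.
After unit-elimination: S -> d | gS | SVd; V -> d | dS | dV | gS | gg | SVd.
TERM: introduce A -> d, B -> g and substitute in every rule of length ≥2.
BIN: S -> SVA becomes S -> SC, C -> VA; V -> SVA becomes V -> SD, D -> VA.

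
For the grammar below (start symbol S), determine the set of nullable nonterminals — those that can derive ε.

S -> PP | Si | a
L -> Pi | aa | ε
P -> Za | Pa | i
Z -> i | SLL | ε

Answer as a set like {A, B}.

Directly nullable (have an ε-rule): {L, Z}.
Not nullable: P, S — each has a terminal in every rule's right-hand side or depends on a non-nullable symbol.

{L, Z}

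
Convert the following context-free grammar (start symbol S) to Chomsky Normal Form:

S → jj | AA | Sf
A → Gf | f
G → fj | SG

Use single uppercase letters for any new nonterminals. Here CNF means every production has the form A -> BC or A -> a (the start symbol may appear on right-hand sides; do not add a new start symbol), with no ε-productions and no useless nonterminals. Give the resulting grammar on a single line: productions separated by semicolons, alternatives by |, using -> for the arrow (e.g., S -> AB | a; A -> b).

S -> AA | CC | SB; A -> f | GB; B -> f; C -> j; G -> BC | SG

No ε-productions.
No unit productions to eliminate.
TERM: introduce B -> f, C -> j and substitute in every rule of length ≥2.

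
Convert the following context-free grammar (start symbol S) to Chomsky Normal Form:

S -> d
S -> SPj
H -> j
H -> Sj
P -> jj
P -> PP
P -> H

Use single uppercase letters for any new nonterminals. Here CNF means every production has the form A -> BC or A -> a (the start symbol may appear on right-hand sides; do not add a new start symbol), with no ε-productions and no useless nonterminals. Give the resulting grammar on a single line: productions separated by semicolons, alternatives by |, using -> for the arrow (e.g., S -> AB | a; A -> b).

No ε-productions.
After unit-elimination: S -> d | SPj; H -> j | Sj; P -> j | PP | Sj | jj.
TERM: introduce A -> j and substitute in every rule of length ≥2.
BIN: S -> SPA becomes S -> SB, B -> PA.
Drop unreachable/unproductive: H.

S -> d | SB; A -> j; B -> PA; P -> j | AA | PP | SA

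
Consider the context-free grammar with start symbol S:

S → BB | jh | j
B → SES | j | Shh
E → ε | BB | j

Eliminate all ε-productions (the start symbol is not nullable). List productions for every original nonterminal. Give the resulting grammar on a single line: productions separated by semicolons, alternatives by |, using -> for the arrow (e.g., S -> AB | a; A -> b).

Nullable set: {E}.
B -> SES: E nullable, giving SES | SS.
Drop E -> ε.
Unchanged (no nullable symbols): S -> BB; S -> j; S -> jh; B -> Shh; B -> j; E -> BB; E -> j.

S -> j | BB | jh; B -> j | SS | SES | Shh; E -> j | BB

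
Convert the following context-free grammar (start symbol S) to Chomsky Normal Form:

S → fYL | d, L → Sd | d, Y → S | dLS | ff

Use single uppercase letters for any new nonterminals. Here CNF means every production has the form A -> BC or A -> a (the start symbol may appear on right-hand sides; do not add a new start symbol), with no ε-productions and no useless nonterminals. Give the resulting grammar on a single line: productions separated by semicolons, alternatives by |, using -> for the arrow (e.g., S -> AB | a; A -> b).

No ε-productions.
After unit-elimination: S -> d | fYL; L -> d | Sd; Y -> d | ff | dLS | fYL.
TERM: introduce A -> d, B -> f and substitute in every rule of length ≥2.
BIN: S -> BYL becomes S -> BC, C -> YL; Y -> ALS becomes Y -> AD, D -> LS; Y -> BYL becomes Y -> BE, E -> YL.

S -> d | BC; A -> d; B -> f; C -> YL; D -> LS; E -> YL; L -> d | SA; Y -> d | AD | BB | BE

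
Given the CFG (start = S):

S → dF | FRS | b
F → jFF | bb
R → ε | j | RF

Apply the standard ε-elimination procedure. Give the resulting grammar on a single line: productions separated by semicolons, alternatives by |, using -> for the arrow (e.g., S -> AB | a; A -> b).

Nullable set: {R}.
S -> FRS: R nullable, giving FRS | FS.
Drop R -> ε.
R -> RF: R nullable, giving F | RF.
Unchanged (no nullable symbols): S -> b; S -> dF; F -> bb; F -> jFF; R -> j.

S -> b | FS | dF | FRS; F -> bb | jFF; R -> F | j | RF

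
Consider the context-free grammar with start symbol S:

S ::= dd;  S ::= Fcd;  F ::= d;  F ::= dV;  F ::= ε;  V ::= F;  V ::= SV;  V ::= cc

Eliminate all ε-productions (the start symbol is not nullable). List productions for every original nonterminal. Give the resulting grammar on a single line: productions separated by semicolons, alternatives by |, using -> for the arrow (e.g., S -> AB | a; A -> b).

S -> cd | dd | Fcd; F -> d | dV; V -> F | S | SV | cc

Nullable set: {F, V}.
S -> Fcd: F nullable, giving Fcd | cd.
Drop F -> ε.
F -> dV: V nullable, giving d | dV.
V -> F: F nullable, giving F.
V -> SV: V nullable, giving S | SV.
Unchanged (no nullable symbols): S -> dd; F -> d; V -> cc.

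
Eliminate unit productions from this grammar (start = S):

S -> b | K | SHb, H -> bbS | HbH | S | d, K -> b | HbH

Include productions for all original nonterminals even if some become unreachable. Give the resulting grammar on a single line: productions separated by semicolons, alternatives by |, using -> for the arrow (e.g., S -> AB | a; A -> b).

Unit productions: H->S, S->K.
Unit pairs (A ⇒* B via units): (H,K), (H,S), (S,K).
S: inherits non-unit rules of {K, S} → HbH | SHb | b.
H: inherits non-unit rules of {H, K, S} → HbH | SHb | b | bbS | d.
K: inherits non-unit rules of {K} → HbH | b.

S -> b | HbH | SHb; H -> b | d | HbH | SHb | bbS; K -> b | HbH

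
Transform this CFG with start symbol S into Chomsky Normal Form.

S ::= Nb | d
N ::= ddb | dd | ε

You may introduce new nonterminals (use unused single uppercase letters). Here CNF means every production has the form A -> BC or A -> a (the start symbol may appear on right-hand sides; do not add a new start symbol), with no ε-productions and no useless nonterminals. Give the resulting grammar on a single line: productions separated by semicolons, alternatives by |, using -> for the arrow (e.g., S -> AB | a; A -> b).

Nullable: {N}; after ε-elimination: S -> b | d | Nb; N -> dd | ddb.
No unit productions to eliminate.
TERM: introduce B -> b, A -> d and substitute in every rule of length ≥2.
BIN: N -> AAB becomes N -> AC, C -> AB.

S -> b | d | NB; A -> d; B -> b; C -> AB; N -> AA | AC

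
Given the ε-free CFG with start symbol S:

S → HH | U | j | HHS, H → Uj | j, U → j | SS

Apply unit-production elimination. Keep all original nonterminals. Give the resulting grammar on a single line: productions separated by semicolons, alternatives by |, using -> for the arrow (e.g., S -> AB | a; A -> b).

Unit productions: S->U.
Unit pairs (A ⇒* B via units): (S,U).
S: inherits non-unit rules of {S, U} → HH | HHS | SS | j.
H: inherits non-unit rules of {H} → Uj | j.
U: inherits non-unit rules of {U} → SS | j.

S -> j | HH | SS | HHS; H -> j | Uj; U -> j | SS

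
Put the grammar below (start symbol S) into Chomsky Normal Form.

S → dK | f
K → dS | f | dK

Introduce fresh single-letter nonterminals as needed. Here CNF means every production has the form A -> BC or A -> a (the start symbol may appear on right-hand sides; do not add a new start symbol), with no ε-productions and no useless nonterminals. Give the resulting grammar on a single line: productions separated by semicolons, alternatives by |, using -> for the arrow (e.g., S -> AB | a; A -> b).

S -> f | AK; A -> d; K -> f | AK | AS

No ε-productions.
No unit productions to eliminate.
TERM: introduce A -> d and substitute in every rule of length ≥2.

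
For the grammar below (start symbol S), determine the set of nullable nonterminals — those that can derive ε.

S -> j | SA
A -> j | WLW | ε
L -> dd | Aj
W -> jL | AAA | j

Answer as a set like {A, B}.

Directly nullable (have an ε-rule): {A}.
W is nullable via W -> AAA (every symbol on the right is already known nullable).
Not nullable: L, S — each has a terminal in every rule's right-hand side or depends on a non-nullable symbol.

{A, W}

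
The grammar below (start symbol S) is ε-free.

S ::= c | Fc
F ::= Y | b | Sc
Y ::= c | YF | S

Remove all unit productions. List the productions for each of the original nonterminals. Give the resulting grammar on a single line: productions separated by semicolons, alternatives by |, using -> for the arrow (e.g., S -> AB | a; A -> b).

Unit productions: F->Y, Y->S.
Unit pairs (A ⇒* B via units): (F,S), (F,Y), (Y,S).
S: inherits non-unit rules of {S} → Fc | c.
F: inherits non-unit rules of {F, S, Y} → Fc | Sc | YF | b | c.
Y: inherits non-unit rules of {S, Y} → Fc | YF | c.

S -> c | Fc; F -> b | c | Fc | Sc | YF; Y -> c | Fc | YF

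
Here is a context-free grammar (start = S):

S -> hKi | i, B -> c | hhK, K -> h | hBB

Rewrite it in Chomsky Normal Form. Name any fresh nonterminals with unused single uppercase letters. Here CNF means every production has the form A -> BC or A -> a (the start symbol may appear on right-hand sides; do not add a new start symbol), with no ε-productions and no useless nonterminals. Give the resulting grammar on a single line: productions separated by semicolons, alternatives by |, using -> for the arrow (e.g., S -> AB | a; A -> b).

No ε-productions.
No unit productions to eliminate.
TERM: introduce A -> h, C -> i and substitute in every rule of length ≥2.
BIN: B -> AAK becomes B -> AD, D -> AK; K -> ABB becomes K -> AE, E -> BB; S -> AKC becomes S -> AF, F -> KC.

S -> i | AF; A -> h; B -> c | AD; C -> i; D -> AK; E -> BB; F -> KC; K -> h | AE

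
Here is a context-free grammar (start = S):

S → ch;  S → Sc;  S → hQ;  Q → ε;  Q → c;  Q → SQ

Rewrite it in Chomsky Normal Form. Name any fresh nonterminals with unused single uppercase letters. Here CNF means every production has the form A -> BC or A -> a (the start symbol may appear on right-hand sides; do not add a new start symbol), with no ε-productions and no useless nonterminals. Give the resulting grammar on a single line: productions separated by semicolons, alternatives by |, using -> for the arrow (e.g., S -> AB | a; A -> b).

S -> h | AB | BQ | SA; A -> c; B -> h; Q -> c | h | AB | BQ | SA | SQ

Nullable: {Q}; after ε-elimination: S -> h | Sc | ch | hQ; Q -> S | c | SQ.
After unit-elimination: S -> h | Sc | ch | hQ; Q -> c | h | SQ | Sc | ch | hQ.
TERM: introduce A -> c, B -> h and substitute in every rule of length ≥2.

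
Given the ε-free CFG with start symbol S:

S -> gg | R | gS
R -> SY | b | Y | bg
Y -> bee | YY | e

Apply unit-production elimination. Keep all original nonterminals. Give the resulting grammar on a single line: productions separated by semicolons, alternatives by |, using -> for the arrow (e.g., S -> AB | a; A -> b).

Unit productions: R->Y, S->R.
Unit pairs (A ⇒* B via units): (R,Y), (S,R), (S,Y).
S: inherits non-unit rules of {R, S, Y} → SY | YY | b | bee | bg | e | gS | gg.
R: inherits non-unit rules of {R, Y} → SY | YY | b | bee | bg | e.
Y: inherits non-unit rules of {Y} → YY | bee | e.

S -> b | e | SY | YY | bg | gS | gg | bee; R -> b | e | SY | YY | bg | bee; Y -> e | YY | bee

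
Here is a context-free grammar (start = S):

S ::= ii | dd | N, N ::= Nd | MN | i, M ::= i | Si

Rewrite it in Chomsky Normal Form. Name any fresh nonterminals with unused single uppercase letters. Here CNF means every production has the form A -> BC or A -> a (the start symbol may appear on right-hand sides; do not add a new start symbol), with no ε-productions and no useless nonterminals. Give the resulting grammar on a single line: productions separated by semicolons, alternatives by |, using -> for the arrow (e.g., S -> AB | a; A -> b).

No ε-productions.
After unit-elimination: S -> i | MN | Nd | dd | ii; M -> i | Si; N -> i | MN | Nd.
TERM: introduce B -> d, A -> i and substitute in every rule of length ≥2.

S -> i | AA | BB | MN | NB; A -> i; B -> d; M -> i | SA; N -> i | MN | NB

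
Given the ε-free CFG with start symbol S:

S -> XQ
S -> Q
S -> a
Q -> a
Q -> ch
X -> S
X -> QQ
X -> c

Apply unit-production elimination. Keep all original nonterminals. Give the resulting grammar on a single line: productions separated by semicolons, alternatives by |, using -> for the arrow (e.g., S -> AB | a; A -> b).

Unit productions: S->Q, X->S.
Unit pairs (A ⇒* B via units): (S,Q), (X,Q), (X,S).
S: inherits non-unit rules of {Q, S} → XQ | a | ch.
Q: inherits non-unit rules of {Q} → a | ch.
X: inherits non-unit rules of {Q, S, X} → QQ | XQ | a | c | ch.

S -> a | XQ | ch; Q -> a | ch; X -> a | c | QQ | XQ | ch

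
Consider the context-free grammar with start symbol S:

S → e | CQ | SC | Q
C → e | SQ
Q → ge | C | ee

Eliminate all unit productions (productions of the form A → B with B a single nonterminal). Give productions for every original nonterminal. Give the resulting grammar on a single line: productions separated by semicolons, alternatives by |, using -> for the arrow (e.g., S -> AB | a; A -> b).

Unit productions: Q->C, S->Q.
Unit pairs (A ⇒* B via units): (Q,C), (S,C), (S,Q).
S: inherits non-unit rules of {C, Q, S} → CQ | SC | SQ | e | ee | ge.
C: inherits non-unit rules of {C} → SQ | e.
Q: inherits non-unit rules of {C, Q} → SQ | e | ee | ge.

S -> e | CQ | SC | SQ | ee | ge; C -> e | SQ; Q -> e | SQ | ee | ge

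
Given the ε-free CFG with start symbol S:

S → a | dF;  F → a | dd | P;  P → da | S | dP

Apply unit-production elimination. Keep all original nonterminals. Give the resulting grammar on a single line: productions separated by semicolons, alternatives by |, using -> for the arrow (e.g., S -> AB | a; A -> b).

S -> a | dF; F -> a | dF | dP | da | dd; P -> a | dF | dP | da

Unit productions: F->P, P->S.
Unit pairs (A ⇒* B via units): (F,P), (F,S), (P,S).
S: inherits non-unit rules of {S} → a | dF.
F: inherits non-unit rules of {F, P, S} → a | dF | dP | da | dd.
P: inherits non-unit rules of {P, S} → a | dF | dP | da.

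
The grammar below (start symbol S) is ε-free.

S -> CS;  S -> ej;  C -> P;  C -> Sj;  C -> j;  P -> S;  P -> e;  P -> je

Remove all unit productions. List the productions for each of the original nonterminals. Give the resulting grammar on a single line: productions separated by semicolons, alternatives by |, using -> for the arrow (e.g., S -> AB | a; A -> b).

Unit productions: C->P, P->S.
Unit pairs (A ⇒* B via units): (C,P), (C,S), (P,S).
S: inherits non-unit rules of {S} → CS | ej.
C: inherits non-unit rules of {C, P, S} → CS | Sj | e | ej | j | je.
P: inherits non-unit rules of {P, S} → CS | e | ej | je.

S -> CS | ej; C -> e | j | CS | Sj | ej | je; P -> e | CS | ej | je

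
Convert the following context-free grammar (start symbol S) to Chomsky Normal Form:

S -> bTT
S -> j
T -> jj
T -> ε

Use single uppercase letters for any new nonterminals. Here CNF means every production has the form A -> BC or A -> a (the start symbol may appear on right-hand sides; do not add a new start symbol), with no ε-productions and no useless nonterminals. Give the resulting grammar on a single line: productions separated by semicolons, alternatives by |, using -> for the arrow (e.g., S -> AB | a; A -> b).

S -> b | j | AC | AT; A -> b; B -> j; C -> TT; T -> BB

Nullable: {T}; after ε-elimination: S -> b | j | bT | bTT; T -> jj.
No unit productions to eliminate.
TERM: introduce A -> b, B -> j and substitute in every rule of length ≥2.
BIN: S -> ATT becomes S -> AC, C -> TT.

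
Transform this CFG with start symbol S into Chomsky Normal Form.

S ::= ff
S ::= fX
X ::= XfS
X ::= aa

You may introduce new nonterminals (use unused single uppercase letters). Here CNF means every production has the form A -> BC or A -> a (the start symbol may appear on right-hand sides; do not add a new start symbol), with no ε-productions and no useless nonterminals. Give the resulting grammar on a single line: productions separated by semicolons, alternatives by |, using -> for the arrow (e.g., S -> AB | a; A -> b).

No ε-productions.
No unit productions to eliminate.
TERM: introduce B -> a, A -> f and substitute in every rule of length ≥2.
BIN: X -> XAS becomes X -> XC, C -> AS.

S -> AA | AX; A -> f; B -> a; C -> AS; X -> BB | XC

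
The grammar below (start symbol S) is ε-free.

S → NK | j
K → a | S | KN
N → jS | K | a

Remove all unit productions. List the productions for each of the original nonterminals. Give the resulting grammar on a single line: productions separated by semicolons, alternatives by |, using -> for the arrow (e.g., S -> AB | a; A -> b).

S -> j | NK; K -> a | j | KN | NK; N -> a | j | KN | NK | jS

Unit productions: K->S, N->K.
Unit pairs (A ⇒* B via units): (K,S), (N,K), (N,S).
S: inherits non-unit rules of {S} → NK | j.
K: inherits non-unit rules of {K, S} → KN | NK | a | j.
N: inherits non-unit rules of {K, N, S} → KN | NK | a | j | jS.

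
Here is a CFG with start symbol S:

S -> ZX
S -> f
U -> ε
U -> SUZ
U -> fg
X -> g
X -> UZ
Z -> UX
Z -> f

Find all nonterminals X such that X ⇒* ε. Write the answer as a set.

Directly nullable (have an ε-rule): {U}.
Not nullable: S, X, Z — each has a terminal in every rule's right-hand side or depends on a non-nullable symbol.

{U}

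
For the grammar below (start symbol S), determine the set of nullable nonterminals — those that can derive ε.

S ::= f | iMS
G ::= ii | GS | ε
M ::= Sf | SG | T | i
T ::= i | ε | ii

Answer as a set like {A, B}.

Directly nullable (have an ε-rule): {G, T}.
M is nullable via M -> T (every symbol on the right is already known nullable).
Not nullable: S — each has a terminal in every rule's right-hand side or depends on a non-nullable symbol.

{G, M, T}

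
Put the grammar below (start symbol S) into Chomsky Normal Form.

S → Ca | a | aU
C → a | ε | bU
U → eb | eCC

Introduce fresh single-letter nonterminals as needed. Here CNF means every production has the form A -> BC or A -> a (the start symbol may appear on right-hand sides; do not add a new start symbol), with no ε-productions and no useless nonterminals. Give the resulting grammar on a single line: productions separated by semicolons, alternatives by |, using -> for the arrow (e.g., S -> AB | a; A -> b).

S -> a | BU | CB; A -> b; B -> a; C -> a | AU; D -> e; E -> CC; U -> e | DA | DC | DE

Nullable: {C}; after ε-elimination: S -> a | Ca | aU; C -> a | bU; U -> e | eC | eb | eCC.
No unit productions to eliminate.
TERM: introduce B -> a, A -> b, D -> e and substitute in every rule of length ≥2.
BIN: U -> DCC becomes U -> DE, E -> CC.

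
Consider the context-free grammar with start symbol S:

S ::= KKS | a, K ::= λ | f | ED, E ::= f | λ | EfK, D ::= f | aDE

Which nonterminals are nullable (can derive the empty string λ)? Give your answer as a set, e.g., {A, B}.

{E, K}

Directly nullable (have an ε-rule): {E, K}.
Not nullable: D, S — each has a terminal in every rule's right-hand side or depends on a non-nullable symbol.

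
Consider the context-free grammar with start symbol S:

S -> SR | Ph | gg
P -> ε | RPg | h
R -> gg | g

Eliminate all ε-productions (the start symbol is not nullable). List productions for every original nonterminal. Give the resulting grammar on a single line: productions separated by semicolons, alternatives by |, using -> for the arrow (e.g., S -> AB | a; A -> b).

S -> h | Ph | SR | gg; P -> h | Rg | RPg; R -> g | gg

Nullable set: {P}.
S -> Ph: P nullable, giving Ph | h.
Drop P -> ε.
P -> RPg: P nullable, giving RPg | Rg.
Unchanged (no nullable symbols): S -> SR; S -> gg; P -> h; R -> g; R -> gg.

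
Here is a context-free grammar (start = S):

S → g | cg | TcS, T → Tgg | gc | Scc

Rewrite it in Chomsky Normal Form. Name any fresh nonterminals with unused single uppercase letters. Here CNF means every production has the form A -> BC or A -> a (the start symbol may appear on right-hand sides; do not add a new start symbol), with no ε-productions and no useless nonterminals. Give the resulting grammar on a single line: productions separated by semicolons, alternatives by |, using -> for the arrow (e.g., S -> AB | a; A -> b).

No ε-productions.
No unit productions to eliminate.
TERM: introduce A -> c, B -> g and substitute in every rule of length ≥2.
BIN: S -> TAS becomes S -> TC, C -> AS; T -> SAA becomes T -> SD, D -> AA; T -> TBB becomes T -> TE, E -> BB.

S -> g | AB | TC; A -> c; B -> g; C -> AS; D -> AA; E -> BB; T -> BA | SD | TE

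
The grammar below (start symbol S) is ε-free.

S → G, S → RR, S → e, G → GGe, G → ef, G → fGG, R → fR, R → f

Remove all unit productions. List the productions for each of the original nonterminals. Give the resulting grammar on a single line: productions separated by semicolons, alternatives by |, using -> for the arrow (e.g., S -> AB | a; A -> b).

Unit productions: S->G.
Unit pairs (A ⇒* B via units): (S,G).
S: inherits non-unit rules of {G, S} → GGe | RR | e | ef | fGG.
G: inherits non-unit rules of {G} → GGe | ef | fGG.
R: inherits non-unit rules of {R} → f | fR.

S -> e | RR | ef | GGe | fGG; G -> ef | GGe | fGG; R -> f | fR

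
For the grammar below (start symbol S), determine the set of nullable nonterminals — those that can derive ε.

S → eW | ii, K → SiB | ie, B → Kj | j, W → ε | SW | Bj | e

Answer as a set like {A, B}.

{W}

Directly nullable (have an ε-rule): {W}.
Not nullable: B, K, S — each has a terminal in every rule's right-hand side or depends on a non-nullable symbol.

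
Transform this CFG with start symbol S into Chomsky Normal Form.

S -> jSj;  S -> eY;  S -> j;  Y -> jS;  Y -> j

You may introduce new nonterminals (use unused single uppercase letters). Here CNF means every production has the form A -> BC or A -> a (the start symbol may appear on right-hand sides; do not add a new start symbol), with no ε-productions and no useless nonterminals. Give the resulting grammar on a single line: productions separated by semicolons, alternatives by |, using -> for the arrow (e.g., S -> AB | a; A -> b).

S -> j | AY | BC; A -> e; B -> j; C -> SB; Y -> j | BS

No ε-productions.
No unit productions to eliminate.
TERM: introduce A -> e, B -> j and substitute in every rule of length ≥2.
BIN: S -> BSB becomes S -> BC, C -> SB.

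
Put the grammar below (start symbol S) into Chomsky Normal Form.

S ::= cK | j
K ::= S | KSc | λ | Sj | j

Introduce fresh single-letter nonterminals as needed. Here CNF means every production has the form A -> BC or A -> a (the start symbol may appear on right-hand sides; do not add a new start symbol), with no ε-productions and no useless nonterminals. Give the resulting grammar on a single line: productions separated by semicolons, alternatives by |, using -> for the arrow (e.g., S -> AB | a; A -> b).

Nullable: {K}; after ε-elimination: S -> c | j | cK; K -> S | j | Sc | Sj | KSc.
After unit-elimination: S -> c | j | cK; K -> c | j | Sc | Sj | cK | KSc.
TERM: introduce A -> c, B -> j and substitute in every rule of length ≥2.
BIN: K -> KSA becomes K -> KC, C -> SA.

S -> c | j | AK; A -> c; B -> j; C -> SA; K -> c | j | AK | KC | SA | SB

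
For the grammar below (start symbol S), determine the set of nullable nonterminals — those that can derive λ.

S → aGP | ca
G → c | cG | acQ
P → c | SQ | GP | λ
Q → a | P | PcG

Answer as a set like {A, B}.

Directly nullable (have an ε-rule): {P}.
Q is nullable via Q -> P (every symbol on the right is already known nullable).
Not nullable: G, S — each has a terminal in every rule's right-hand side or depends on a non-nullable symbol.

{P, Q}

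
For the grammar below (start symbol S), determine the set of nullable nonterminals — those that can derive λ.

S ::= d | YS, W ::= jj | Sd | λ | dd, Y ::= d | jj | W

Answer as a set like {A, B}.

{W, Y}

Directly nullable (have an ε-rule): {W}.
Y is nullable via Y -> W (every symbol on the right is already known nullable).
Not nullable: S — each has a terminal in every rule's right-hand side or depends on a non-nullable symbol.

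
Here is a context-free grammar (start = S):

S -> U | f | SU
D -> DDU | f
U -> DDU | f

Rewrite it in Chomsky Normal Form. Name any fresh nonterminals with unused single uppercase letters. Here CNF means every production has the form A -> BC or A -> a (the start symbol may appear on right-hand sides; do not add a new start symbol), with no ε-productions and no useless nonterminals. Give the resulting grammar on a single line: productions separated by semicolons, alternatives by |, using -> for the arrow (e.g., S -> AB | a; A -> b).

S -> f | DB | SU; A -> DU; B -> DU; C -> DU; D -> f | DA; U -> f | DC

No ε-productions.
After unit-elimination: S -> f | SU | DDU; D -> f | DDU; U -> f | DDU.
BIN: D -> DDU becomes D -> DA, A -> DU; S -> DDU becomes S -> DB, B -> DU; U -> DDU becomes U -> DC, C -> DU.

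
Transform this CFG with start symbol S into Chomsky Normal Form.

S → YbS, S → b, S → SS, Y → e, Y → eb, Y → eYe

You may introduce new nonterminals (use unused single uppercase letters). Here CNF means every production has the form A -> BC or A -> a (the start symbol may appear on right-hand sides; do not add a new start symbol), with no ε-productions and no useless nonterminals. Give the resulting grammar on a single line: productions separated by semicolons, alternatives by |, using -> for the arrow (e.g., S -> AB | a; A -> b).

No ε-productions.
No unit productions to eliminate.
TERM: introduce A -> b, B -> e and substitute in every rule of length ≥2.
BIN: S -> YAS becomes S -> YC, C -> AS; Y -> BYB becomes Y -> BD, D -> YB.

S -> b | SS | YC; A -> b; B -> e; C -> AS; D -> YB; Y -> e | BA | BD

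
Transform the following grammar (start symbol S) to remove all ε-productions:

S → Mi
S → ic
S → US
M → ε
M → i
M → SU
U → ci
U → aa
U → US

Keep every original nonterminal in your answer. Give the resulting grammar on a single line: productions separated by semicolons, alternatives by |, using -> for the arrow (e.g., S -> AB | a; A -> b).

Nullable set: {M}.
S -> Mi: M nullable, giving Mi | i.
Drop M -> ε.
Unchanged (no nullable symbols): S -> US; S -> ic; M -> SU; M -> i; U -> US; U -> aa; U -> ci.

S -> i | Mi | US | ic; M -> i | SU; U -> US | aa | ci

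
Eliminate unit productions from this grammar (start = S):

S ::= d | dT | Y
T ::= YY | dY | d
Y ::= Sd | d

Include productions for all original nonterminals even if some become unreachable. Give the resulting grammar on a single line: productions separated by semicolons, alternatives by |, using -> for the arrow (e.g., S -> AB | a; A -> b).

Unit productions: S->Y.
Unit pairs (A ⇒* B via units): (S,Y).
S: inherits non-unit rules of {S, Y} → Sd | d | dT.
T: inherits non-unit rules of {T} → YY | d | dY.
Y: inherits non-unit rules of {Y} → Sd | d.

S -> d | Sd | dT; T -> d | YY | dY; Y -> d | Sd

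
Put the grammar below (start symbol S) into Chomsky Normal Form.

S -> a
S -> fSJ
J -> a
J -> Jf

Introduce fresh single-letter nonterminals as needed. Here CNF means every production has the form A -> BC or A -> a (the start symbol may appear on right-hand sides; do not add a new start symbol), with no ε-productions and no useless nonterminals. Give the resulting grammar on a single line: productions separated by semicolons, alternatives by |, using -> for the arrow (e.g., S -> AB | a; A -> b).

No ε-productions.
No unit productions to eliminate.
TERM: introduce A -> f and substitute in every rule of length ≥2.
BIN: S -> ASJ becomes S -> AB, B -> SJ.

S -> a | AB; A -> f; B -> SJ; J -> a | JA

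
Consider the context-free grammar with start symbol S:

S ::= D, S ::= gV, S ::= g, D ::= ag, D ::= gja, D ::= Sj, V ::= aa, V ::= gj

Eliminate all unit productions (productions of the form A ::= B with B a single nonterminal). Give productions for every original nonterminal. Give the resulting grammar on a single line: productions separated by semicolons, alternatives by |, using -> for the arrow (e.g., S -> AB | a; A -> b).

S -> g | Sj | ag | gV | gja; D -> Sj | ag | gja; V -> aa | gj

Unit productions: S->D.
Unit pairs (A ⇒* B via units): (S,D).
S: inherits non-unit rules of {D, S} → Sj | ag | g | gV | gja.
D: inherits non-unit rules of {D} → Sj | ag | gja.
V: inherits non-unit rules of {V} → aa | gj.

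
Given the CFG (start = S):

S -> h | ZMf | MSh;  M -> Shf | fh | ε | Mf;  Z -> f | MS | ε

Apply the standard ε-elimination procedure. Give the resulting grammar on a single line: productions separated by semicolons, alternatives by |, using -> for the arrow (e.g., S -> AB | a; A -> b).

S -> f | h | Mf | Sh | Zf | MSh | ZMf; M -> f | Mf | fh | Shf; Z -> S | f | MS

Nullable set: {M, Z}.
S -> MSh: M nullable, giving MSh | Sh.
S -> ZMf: Z, M nullable, giving Mf | ZMf | Zf | f.
Drop M -> ε.
M -> Mf: M nullable, giving Mf | f.
Drop Z -> ε.
Z -> MS: M nullable, giving MS | S.
Unchanged (no nullable symbols): S -> h; M -> Shf; M -> fh; Z -> f.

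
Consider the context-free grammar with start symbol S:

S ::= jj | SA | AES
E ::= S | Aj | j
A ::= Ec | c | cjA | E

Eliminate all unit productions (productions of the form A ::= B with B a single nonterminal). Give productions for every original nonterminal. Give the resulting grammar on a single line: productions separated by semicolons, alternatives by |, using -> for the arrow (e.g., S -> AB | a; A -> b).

Unit productions: A->E, E->S.
Unit pairs (A ⇒* B via units): (A,E), (A,S), (E,S).
S: inherits non-unit rules of {S} → AES | SA | jj.
A: inherits non-unit rules of {A, E, S} → AES | Aj | Ec | SA | c | cjA | j | jj.
E: inherits non-unit rules of {E, S} → AES | Aj | SA | j | jj.

S -> SA | jj | AES; A -> c | j | Aj | Ec | SA | jj | AES | cjA; E -> j | Aj | SA | jj | AES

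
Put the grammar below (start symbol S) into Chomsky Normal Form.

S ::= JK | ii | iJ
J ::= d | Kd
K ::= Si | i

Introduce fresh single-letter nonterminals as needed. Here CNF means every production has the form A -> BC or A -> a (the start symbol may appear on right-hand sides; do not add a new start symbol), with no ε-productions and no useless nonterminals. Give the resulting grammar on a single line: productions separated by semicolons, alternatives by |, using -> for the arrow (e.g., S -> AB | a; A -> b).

S -> BB | BJ | JK; A -> d; B -> i; J -> d | KA; K -> i | SB

No ε-productions.
No unit productions to eliminate.
TERM: introduce A -> d, B -> i and substitute in every rule of length ≥2.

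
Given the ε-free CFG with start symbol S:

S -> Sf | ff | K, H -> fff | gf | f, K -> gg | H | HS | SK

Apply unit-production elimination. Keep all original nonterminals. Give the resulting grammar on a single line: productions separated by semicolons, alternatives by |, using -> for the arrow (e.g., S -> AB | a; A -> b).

S -> f | HS | SK | Sf | ff | gf | gg | fff; H -> f | gf | fff; K -> f | HS | SK | gf | gg | fff

Unit productions: K->H, S->K.
Unit pairs (A ⇒* B via units): (K,H), (S,H), (S,K).
S: inherits non-unit rules of {H, K, S} → HS | SK | Sf | f | ff | fff | gf | gg.
H: inherits non-unit rules of {H} → f | fff | gf.
K: inherits non-unit rules of {H, K} → HS | SK | f | fff | gf | gg.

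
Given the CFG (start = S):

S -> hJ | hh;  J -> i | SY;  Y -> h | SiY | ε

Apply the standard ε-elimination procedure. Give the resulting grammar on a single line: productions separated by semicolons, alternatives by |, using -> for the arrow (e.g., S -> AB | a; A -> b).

Nullable set: {Y}.
J -> SY: Y nullable, giving S | SY.
Drop Y -> ε.
Y -> SiY: Y nullable, giving Si | SiY.
Unchanged (no nullable symbols): S -> hJ; S -> hh; J -> i; Y -> h.

S -> hJ | hh; J -> S | i | SY; Y -> h | Si | SiY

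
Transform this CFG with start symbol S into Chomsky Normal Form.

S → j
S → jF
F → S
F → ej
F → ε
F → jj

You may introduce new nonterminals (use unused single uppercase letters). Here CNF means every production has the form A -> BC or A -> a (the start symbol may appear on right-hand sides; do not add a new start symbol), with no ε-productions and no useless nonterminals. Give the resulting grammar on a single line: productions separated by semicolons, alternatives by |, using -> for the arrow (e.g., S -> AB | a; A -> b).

Nullable: {F}; after ε-elimination: S -> j | jF; F -> S | ej | jj.
After unit-elimination: S -> j | jF; F -> j | ej | jF | jj.
TERM: introduce A -> e, B -> j and substitute in every rule of length ≥2.

S -> j | BF; A -> e; B -> j; F -> j | AB | BB | BF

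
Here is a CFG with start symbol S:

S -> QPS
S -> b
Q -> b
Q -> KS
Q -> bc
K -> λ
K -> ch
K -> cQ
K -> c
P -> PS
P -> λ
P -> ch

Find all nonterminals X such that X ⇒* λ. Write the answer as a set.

Directly nullable (have an ε-rule): {K, P}.
Not nullable: Q, S — each has a terminal in every rule's right-hand side or depends on a non-nullable symbol.

{K, P}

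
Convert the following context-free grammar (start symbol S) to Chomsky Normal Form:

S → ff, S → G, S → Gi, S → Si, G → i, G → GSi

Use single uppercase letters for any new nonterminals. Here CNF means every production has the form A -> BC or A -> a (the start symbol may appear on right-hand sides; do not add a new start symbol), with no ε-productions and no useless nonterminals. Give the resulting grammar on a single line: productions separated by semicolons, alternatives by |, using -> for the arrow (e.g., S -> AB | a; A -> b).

No ε-productions.
After unit-elimination: S -> i | Gi | Si | ff | GSi; G -> i | GSi.
TERM: introduce B -> f, A -> i and substitute in every rule of length ≥2.
BIN: G -> GSA becomes G -> GC, C -> SA; S -> GSA becomes S -> GD, D -> SA.

S -> i | BB | GA | GD | SA; A -> i; B -> f; C -> SA; D -> SA; G -> i | GC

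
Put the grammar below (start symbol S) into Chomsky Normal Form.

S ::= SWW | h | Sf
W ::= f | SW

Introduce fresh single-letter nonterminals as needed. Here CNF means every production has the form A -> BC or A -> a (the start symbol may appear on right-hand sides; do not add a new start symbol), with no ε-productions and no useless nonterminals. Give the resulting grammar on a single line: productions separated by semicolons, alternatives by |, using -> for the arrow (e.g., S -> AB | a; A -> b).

No ε-productions.
No unit productions to eliminate.
TERM: introduce A -> f and substitute in every rule of length ≥2.
BIN: S -> SWW becomes S -> SB, B -> WW.

S -> h | SA | SB; A -> f; B -> WW; W -> f | SW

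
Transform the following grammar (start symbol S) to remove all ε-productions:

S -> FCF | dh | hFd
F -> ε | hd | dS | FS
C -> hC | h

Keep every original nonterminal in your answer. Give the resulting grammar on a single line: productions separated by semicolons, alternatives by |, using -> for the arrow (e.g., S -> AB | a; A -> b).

Nullable set: {F}.
S -> FCF: F, F nullable, giving C | CF | FC | FCF.
S -> hFd: F nullable, giving hFd | hd.
Drop F -> ε.
F -> FS: F nullable, giving FS | S.
Unchanged (no nullable symbols): S -> dh; C -> h; C -> hC; F -> dS; F -> hd.

S -> C | CF | FC | dh | hd | FCF | hFd; C -> h | hC; F -> S | FS | dS | hd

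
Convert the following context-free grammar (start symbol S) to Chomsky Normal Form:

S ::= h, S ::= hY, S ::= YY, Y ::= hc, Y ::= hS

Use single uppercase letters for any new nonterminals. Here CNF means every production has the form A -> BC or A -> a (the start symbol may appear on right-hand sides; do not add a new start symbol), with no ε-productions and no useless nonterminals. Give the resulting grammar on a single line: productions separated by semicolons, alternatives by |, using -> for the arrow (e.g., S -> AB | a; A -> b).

No ε-productions.
No unit productions to eliminate.
TERM: introduce B -> c, A -> h and substitute in every rule of length ≥2.

S -> h | AY | YY; A -> h; B -> c; Y -> AB | AS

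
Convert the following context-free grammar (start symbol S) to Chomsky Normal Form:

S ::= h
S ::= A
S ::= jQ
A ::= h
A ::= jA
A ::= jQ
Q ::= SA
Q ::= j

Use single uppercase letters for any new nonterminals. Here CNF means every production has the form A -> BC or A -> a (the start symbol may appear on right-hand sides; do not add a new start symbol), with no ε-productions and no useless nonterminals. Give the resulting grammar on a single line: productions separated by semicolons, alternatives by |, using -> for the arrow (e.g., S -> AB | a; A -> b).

No ε-productions.
After unit-elimination: S -> h | jA | jQ; A -> h | jA | jQ; Q -> j | SA.
TERM: introduce B -> j and substitute in every rule of length ≥2.

S -> h | BA | BQ; A -> h | BA | BQ; B -> j; Q -> j | SA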